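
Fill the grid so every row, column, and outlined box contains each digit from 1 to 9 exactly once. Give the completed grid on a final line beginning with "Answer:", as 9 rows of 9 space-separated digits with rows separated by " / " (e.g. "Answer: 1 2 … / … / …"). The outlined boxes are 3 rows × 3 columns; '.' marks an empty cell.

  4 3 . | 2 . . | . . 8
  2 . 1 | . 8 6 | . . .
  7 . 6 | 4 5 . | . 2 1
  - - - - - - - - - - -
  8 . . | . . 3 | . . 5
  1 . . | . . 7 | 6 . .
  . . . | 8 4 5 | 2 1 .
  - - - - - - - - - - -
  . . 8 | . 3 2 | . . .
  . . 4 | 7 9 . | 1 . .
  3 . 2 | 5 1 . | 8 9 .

Step 1. [r7c4∈{6}] r7c4 has the single candidate 6 ⇒ r7c4=6.
Step 2. [r5c4∈{9}] nothing but 9 survives at r5c4 ⇒ r5c4=9.
Step 3. [r3c7∈{3,9}] across row 3, 3 lands solely at r3c7, so r3c7=3.
Step 4. [r1c8∈{5,6,7}] row 1 places 6 nowhere but r1c8. So r1c8=6.
Step 5. [r7c2∈{1,5,7,9}] in row 7, 1 fits only at r7c2, so r7c2=1.
Step 6. [r9c2∈{6,7}] r9c2 is the only open cell in box 7 admitting 7 ⇒ r9c2=7.
Step 7. [r7c1∈{5,9}] across row 7, 9 lands solely at r7c1 ⇒ r7c1=9.
Step 8. [r8c1∈{5,6}] in col 1, 5 fits only at r8c1, so r8c1=5.
Step 9. [r8c2∈{6}] r8c2 is down to just 6. So r8c2=6.
Step 10. [r6c2∈{9}] r6c2 is down to just 9 ⇒ r6c2=9.
Step 11. [r2c2∈{5}] r2c2 is down to just 5. So r2c2=5.
Step 12. [r2c9∈{4,7,9}] col 9 places 9 nowhere but r2c9. So r2c9=9.
Step 13. [r7c8∈{4,5,7}] col 8 places 5 nowhere but r7c8. So r7c8=5.
Step 14. [r4c3∈{7}] r4c3 is down to just 7. So r4c3=7.
Step 15. [r4c8∈{4}] r4c8 is down to just 4. So r4c8=4.
Step 16. [r5c9∈{3}] only 3 remains possible at r5c9 ⇒ r5c9=3.
Step 17. [r2c7∈{4,7}] row 2 places 4 nowhere but r2c7. So r2c7=4.
Step 18. [r5c5∈{2}] r5c5 is down to just 2. So r5c5=2.
Step 19. [r7c7∈{7}] r7c7 has the single candidate 7. So r7c7=7.
Step 20. [r7c9∈{4}] r7c9 is down to just 4 ⇒ r7c9=4.
Step 21. [r3c6∈{9}] only 9 remains possible at r3c6, so r3c6=9.
Step 22. [r3c2∈{8}] r3c2 has the single candidate 8. So r3c2=8.
Step 23. [r4c7∈{9}] r4c7's peers cover all but 9 ⇒ r4c7=9.
Step 24. [r4c4∈{1}] r4c4 is down to just 1. So r4c4=1.
Step 25. [r2c4∈{3}] r2c4's peers cover all but 3 ⇒ r2c4=3.
Step 26. [r5c8∈{8}] r5c8 is down to just 8 ⇒ r5c8=8.
Step 27. [r4c5∈{6}] r4c5's peers cover all but 6. So r4c5=6.
Step 28. [r1c5∈{7}] r1c5's peers cover all but 7. So r1c5=7.
Step 29. [r1c3∈{9}] r1c3's peers cover all but 9 ⇒ r1c3=9.
Step 30. [r5c2∈{4}] nothing but 4 survives at r5c2. So r5c2=4.
Step 31. [r9c9∈{6}] r9c9 has the single candidate 6, so r9c9=6.
Step 32. [r6c1∈{6}] r6c1 is down to just 6, so r6c1=6.
Step 33. [r6c3∈{3}] nothing but 3 survives at r6c3. So r6c3=3.
Step 34. [r6c9∈{7}] r6c9 is down to just 7 ⇒ r6c9=7.
Step 35. [r5c3∈{5}] only 5 remains possible at r5c3 ⇒ r5c3=5.
Step 36. [r2c8∈{7}] only 7 remains possible at r2c8, so r2c8=7.
Step 37. [r1c7∈{5}] r1c7 has the single candidate 5, so r1c7=5.
Step 38. [r4c2∈{2}] r4c2's peers cover all but 2. So r4c2=2.
Step 39. [r8c9∈{2}] nothing but 2 survives at r8c9. So r8c9=2.
Step 40. [r9c6∈{4}] only 4 remains possible at r9c6. So r9c6=4.
Step 41. [r1c6∈{1}] r1c6 has the single candidate 1, so r1c6=1.
Step 42. [r8c6∈{8}] only 8 remains possible at r8c6 ⇒ r8c6=8.
Step 43. [r8c8∈{3}] r8c8's peers cover all but 3 ⇒ r8c8=3.

Answer: 4 3 9 2 7 1 5 6 8 / 2 5 1 3 8 6 4 7 9 / 7 8 6 4 5 9 3 2 1 / 8 2 7 1 6 3 9 4 5 / 1 4 5 9 2 7 6 8 3 / 6 9 3 8 4 5 2 1 7 / 9 1 8 6 3 2 7 5 4 / 5 6 4 7 9 8 1 3 2 / 3 7 2 5 1 4 8 9 6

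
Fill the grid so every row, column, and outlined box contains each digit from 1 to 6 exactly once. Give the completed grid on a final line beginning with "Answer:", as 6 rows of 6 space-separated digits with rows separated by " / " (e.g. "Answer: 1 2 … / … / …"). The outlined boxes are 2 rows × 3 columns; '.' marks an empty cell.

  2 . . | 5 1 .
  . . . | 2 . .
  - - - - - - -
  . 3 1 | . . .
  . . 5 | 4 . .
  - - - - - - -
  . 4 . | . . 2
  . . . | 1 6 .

Step 1. [r1c2∈{6}] r1c2 is down to just 6. So r1c2=6.
Step 2. [r2c5∈{3,4}] across col 5, 4 lands solely at r2c5, so r2c5=4.
Step 3. [r2c3∈{3}] r2c3's peers cover all but 3. So r2c3=3.
Step 4. [r5c1∈{1,3,5,6}] r5c1 is the only open cell in row 5 admitting 1, so r5c1=1.
Step 5. [r5c5∈{3,5}] row 5 places 5 nowhere but r5c5, so r5c5=5.
Step 6. [r3c4∈{6}] only 6 remains possible at r3c4 ⇒ r3c4=6.
Step 7. [r6c1∈{3,5}] r6c1 is the only open cell in col 1 admitting 3. So r6c1=3.
Step 8. [r6c2∈{2,5}] row 6 places 5 nowhere but r6c2 ⇒ r6c2=5.
Step 9. [r4c5∈{2,3}] r4c5 is the only open cell in col 5 admitting 3 ⇒ r4c5=3.
Step 10. [r1c6∈{3}] only 3 remains possible at r1c6. So r1c6=3.
Step 11. [r4c6∈{1}] r4c6 has the single candidate 1. So r4c6=1.
Step 12. [r4c1∈{6}] r4c1's peers cover all but 6, so r4c1=6.
Step 13. [r6c6∈{4}] only 4 remains possible at r6c6 ⇒ r6c6=4.
Step 14. [r5c4∈{3}] r5c4's peers cover all but 3, so r5c4=3.
Step 15. [r3c5∈{2}] r3c5 has the single candidate 2. So r3c5=2.
Step 16. [r2c2∈{1}] r2c2's peers cover all but 1. So r2c2=1.
Step 17. [r2c1∈{5}] only 5 remains possible at r2c1, so r2c1=5.
Step 18. [r3c1∈{4}] r3c1 has the single candidate 4 ⇒ r3c1=4.
Step 19. [r4c2∈{2}] r4c2 has the single candidate 2. So r4c2=2.
Step 20. [r2c6∈{6}] nothing but 6 survives at r2c6. So r2c6=6.
Step 21. [r5c3∈{6}] r5c3 has the single candidate 6 ⇒ r5c3=6.
Step 22. [r1c3∈{4}] nothing but 4 survives at r1c3, so r1c3=4.
Step 23. [r3c6∈{5}] nothing but 5 survives at r3c6 ⇒ r3c6=5.
Step 24. [r6c3∈{2}] only 2 remains possible at r6c3 ⇒ r6c3=2.

Answer: 2 6 4 5 1 3 / 5 1 3 2 4 6 / 4 3 1 6 2 5 / 6 2 5 4 3 1 / 1 4 6 3 5 2 / 3 5 2 1 6 4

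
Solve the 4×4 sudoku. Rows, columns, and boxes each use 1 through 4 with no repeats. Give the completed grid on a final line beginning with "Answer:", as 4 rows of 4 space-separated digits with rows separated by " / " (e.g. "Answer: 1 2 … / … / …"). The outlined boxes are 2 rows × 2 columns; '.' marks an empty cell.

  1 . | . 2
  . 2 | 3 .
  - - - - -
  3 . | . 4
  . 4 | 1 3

Step 1. [r1c3∈{4}] r1c3's peers cover all but 4, so r1c3=4.
Step 2. [r2c4∈{1}] r2c4 is down to just 1, so r2c4=1.
Step 3. [r1c2∈{3}] r1c2's peers cover all but 3. So r1c2=3.
Step 4. [r4c1∈{2}] r4c1's peers cover all but 2 ⇒ r4c1=2.
Step 5. [r2c1∈{4}] nothing but 4 survives at r2c1 ⇒ r2c1=4.
Step 6. [r3c3∈{2}] r3c3 has the single candidate 2 ⇒ r3c3=2.
Step 7. [r3c2∈{1}] r3c2's peers cover all but 1, so r3c2=1.

Answer: 1 3 4 2 / 4 2 3 1 / 3 1 2 4 / 2 4 1 3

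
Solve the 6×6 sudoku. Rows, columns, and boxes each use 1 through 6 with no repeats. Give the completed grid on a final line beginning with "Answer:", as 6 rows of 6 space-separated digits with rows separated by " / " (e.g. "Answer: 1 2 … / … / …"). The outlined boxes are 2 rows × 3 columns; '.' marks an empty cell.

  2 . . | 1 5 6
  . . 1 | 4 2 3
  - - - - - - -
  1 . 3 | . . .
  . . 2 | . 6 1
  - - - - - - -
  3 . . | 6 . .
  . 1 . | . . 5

Step 1. [r3c5∈{4}] r3c5 is down to just 4, so r3c5=4.
Step 2. [r5c2∈{2,4,5}] in col 2, 2 fits only at r5c2. So r5c2=2.
Step 3. [r1c3∈{4}] r1c3 has the single candidate 4. So r1c3=4.
Step 4. [r3c2∈{5,6}] 6 has one home in row 3: r3c2, so r3c2=6.
Step 5. [r6c4∈{2,3}] 2 has one home in row 6: r6c4. So r6c4=2.
Step 6. [r6c1∈{4,6}] r6c1 is the only open cell in row 6 admitting 4, so r6c1=4.
Step 7. [r4c1∈{5}] r4c1 has the single candidate 5 ⇒ r4c1=5.
Step 8. [r4c4∈{3}] nothing but 3 survives at r4c4, so r4c4=3.
Step 9. [r2c1∈{6}] r2c1 has the single candidate 6, so r2c1=6.
Step 10. [r5c3∈{5}] nothing but 5 survives at r5c3 ⇒ r5c3=5.
Step 11. [r5c5∈{1}] r5c5 has the single candidate 1, so r5c5=1.
Step 12. [r6c5∈{3}] r6c5 has the single candidate 3 ⇒ r6c5=3.
Step 13. [r3c4∈{5}] r3c4 is down to just 5 ⇒ r3c4=5.
Step 14. [r5c6∈{4}] r5c6 is down to just 4 ⇒ r5c6=4.
Step 15. [r2c2∈{5}] r2c2 is down to just 5 ⇒ r2c2=5.
Step 16. [r1c2∈{3}] only 3 remains possible at r1c2. So r1c2=3.
Step 17. [r6c3∈{6}] r6c3's peers cover all but 6, so r6c3=6.
Step 18. [r3c6∈{2}] nothing but 2 survives at r3c6 ⇒ r3c6=2.
Step 19. [r4c2∈{4}] only 4 remains possible at r4c2. So r4c2=4.

Answer: 2 3 4 1 5 6 / 6 5 1 4 2 3 / 1 6 3 5 4 2 / 5 4 2 3 6 1 / 3 2 5 6 1 4 / 4 1 6 2 3 5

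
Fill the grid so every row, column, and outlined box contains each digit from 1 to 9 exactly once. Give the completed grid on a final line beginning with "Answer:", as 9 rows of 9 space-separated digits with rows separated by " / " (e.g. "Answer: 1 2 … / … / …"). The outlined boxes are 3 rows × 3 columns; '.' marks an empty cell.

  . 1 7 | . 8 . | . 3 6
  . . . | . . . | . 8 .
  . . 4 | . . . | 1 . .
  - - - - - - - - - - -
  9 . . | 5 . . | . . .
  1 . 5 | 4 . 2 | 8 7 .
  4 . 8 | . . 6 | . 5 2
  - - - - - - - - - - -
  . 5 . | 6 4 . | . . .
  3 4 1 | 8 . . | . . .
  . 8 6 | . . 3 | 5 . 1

Step 1. [r7c3∈{2,9}] r7c3 is the only open cell in box 7 admitting 9, so r7c3=9.
Step 2. [r7c8∈{2}] nothing but 2 survives at r7c8 ⇒ r7c8=2.
Step 3. [r3c8∈{9}] r3c8 has the single candidate 9 ⇒ r3c8=9.
Step 4. [r8c5∈{2,5,7,9}] r8c5 is the only open cell in row 8 admitting 2, so r8c5=2.
Step 5. [r2c2∈{2,3,6,9}] across col 2, 9 lands solely at r2c2. So r2c2=9.
Step 6. [r8c6∈{5,7,9}] r8c6 is the only open cell in row 8 admitting 5, so r8c6=5.
Step 7. [r3c6∈{7}] r3c6's peers cover all but 7. So r3c6=7.
Step 8. [r9c1∈{2,7}] r9c1 is the only open cell in row 9 admitting 2 ⇒ r9c1=2.
Step 9. [r4c8∈{1,4,6}] col 8 places 1 nowhere but r4c8 ⇒ r4c8=1.
Step 10. [r4c7∈{3,4,6}] 6 has one home in box 6: r4c7, so r4c7=6.
Step 11. [r3c9∈{5}] r3c9's peers cover all but 5. So r3c9=5.
Step 12. [r2c5∈{1,3,5,6}] 5 has one home in col 5: r2c5. So r2c5=5.
Step 13. [r6c5∈{1,3,7,9}] col 5 places 1 nowhere but r6c5, so r6c5=1.
Step 14. [r2c4∈{1,2,3}] col 4 places 1 nowhere but r2c4, so r2c4=1.
Step 15. [r2c3∈{2,3}] across row 2, 3 lands solely at r2c3. So r2c3=3.
Step 16. [r3c5∈{3,6}] across col 5, 6 lands solely at r3c5, so r3c5=6.
Step 17. [r2c6∈{4}] r2c6's peers cover all but 4, so r2c6=4.
Step 18. [r2c9∈{7}] only 7 remains possible at r2c9. So r2c9=7.
Step 19. [r3c2∈{2}] only 2 remains possible at r3c2. So r3c2=2.
Step 20. [r1c4∈{2,9}] r1c4 is the only open cell in col 4 admitting 2 ⇒ r1c4=2.
Step 21. [r8c7∈{7,9}] r8c7 is the only open cell in row 8 admitting 7, so r8c7=7.
Step 22. [r6c7∈{3,9}] col 7 places 9 nowhere but r6c7 ⇒ r6c7=9.
Step 23. [r5c9∈{3}] r5c9's peers cover all but 3, so r5c9=3.
Step 24. [r4c5∈{3,7}] col 5 places 3 nowhere but r4c5, so r4c5=3.
Step 25. [r9c4∈{7,9}] across col 4, 9 lands solely at r9c4. So r9c4=9.
Step 26. [r4c2∈{7}] nothing but 7 survives at r4c2, so r4c2=7.
Step 27. [r6c4∈{7}] r6c4 has the single candidate 7, so r6c4=7.
Step 28. [r4c3∈{2}] nothing but 2 survives at r4c3, so r4c3=2.
Step 29. [r3c4∈{3}] nothing but 3 survives at r3c4 ⇒ r3c4=3.
Step 30. [r1c7∈{4}] r1c7's peers cover all but 4. So r1c7=4.
Step 31. [r6c2∈{3}] r6c2 is down to just 3, so r6c2=3.
Step 32. [r8c9∈{9}] nothing but 9 survives at r8c9 ⇒ r8c9=9.
Step 33. [r7c7∈{3}] r7c7's peers cover all but 3 ⇒ r7c7=3.
Step 34. [r2c1∈{6}] nothing but 6 survives at r2c1. So r2c1=6.
Step 35. [r8c8∈{6}] r8c8's peers cover all but 6 ⇒ r8c8=6.
Step 36. [r1c1∈{5}] r1c1's peers cover all but 5, so r1c1=5.
Step 37. [r7c6∈{1}] only 1 remains possible at r7c6. So r7c6=1.
Step 38. [r4c6∈{8}] r4c6's peers cover all but 8 ⇒ r4c6=8.
Step 39. [r9c8∈{4}] only 4 remains possible at r9c8, so r9c8=4.
Step 40. [r4c9∈{4}] r4c9 has the single candidate 4, so r4c9=4.
Step 41. [r3c1∈{8}] only 8 remains possible at r3c1 ⇒ r3c1=8.
Step 42. [r9c5∈{7}] r9c5 has the single candidate 7 ⇒ r9c5=7.
Step 43. [r7c9∈{8}] r7c9 is down to just 8 ⇒ r7c9=8.
Step 44. [r2c7∈{2}] nothing but 2 survives at r2c7. So r2c7=2.
Step 45. [r5c2∈{6}] r5c2's peers cover all but 6 ⇒ r5c2=6.
Step 46. [r5c5∈{9}] only 9 remains possible at r5c5. So r5c5=9.
Step 47. [r1c6∈{9}] r1c6 is down to just 9, so r1c6=9.
Step 48. [r7c1∈{7}] only 7 remains possible at r7c1. So r7c1=7.

Answer: 5 1 7 2 8 9 4 3 6 / 6 9 3 1 5 4 2 8 7 / 8 2 4 3 6 7 1 9 5 / 9 7 2 5 3 8 6 1 4 / 1 6 5 4 9 2 8 7 3 / 4 3 8 7 1 6 9 5 2 / 7 5 9 6 4 1 3 2 8 / 3 4 1 8 2 5 7 6 9 / 2 8 6 9 7 3 5 4 1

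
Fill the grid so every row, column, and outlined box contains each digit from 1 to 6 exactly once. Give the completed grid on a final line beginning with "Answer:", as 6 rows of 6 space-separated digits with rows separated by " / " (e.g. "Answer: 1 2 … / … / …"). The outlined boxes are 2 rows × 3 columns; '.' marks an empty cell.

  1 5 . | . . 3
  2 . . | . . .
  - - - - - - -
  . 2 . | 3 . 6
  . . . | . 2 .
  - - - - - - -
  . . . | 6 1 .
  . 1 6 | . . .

Step 1. [r1c3∈{4}] r1c3 is down to just 4 ⇒ r1c3=4.
Step 2. [r4c1∈{3,4,5,6}] r4c1 is the only open cell in col 1 admitting 6, so r4c1=6.
Step 3. [r5c3∈{2,3,5}] r5c3 is the only open cell in col 3 admitting 2 ⇒ r5c3=2.
Step 4. [r6c5∈{3,4,5}] r6c5 is the only open cell in col 5 admitting 3 ⇒ r6c5=3.
Step 5. [r6c6∈{2,4,5}] 2 has one home in col 6: r6c6. So r6c6=2.
Step 6. [r5c1∈{3,4,5}] in col 1, 3 fits only at r5c1. So r5c1=3.
Step 7. [r5c6∈{4,5}] in row 5, 5 fits only at r5c6 ⇒ r5c6=5.
Step 8. [r6c4∈{4}] only 4 remains possible at r6c4 ⇒ r6c4=4.
Step 9. [r3c1∈{4,5}] 4 has one home in col 1: r3c1. So r3c1=4.
Step 10. [r2c5∈{4,5,6}] in col 5, 4 fits only at r2c5 ⇒ r2c5=4.
Step 11. [r3c5∈{5}] r3c5 has the single candidate 5 ⇒ r3c5=5.
Step 12. [r4c4∈{1}] r4c4's peers cover all but 1, so r4c4=1.
Step 13. [r4c2∈{3}] nothing but 3 survives at r4c2 ⇒ r4c2=3.
Step 14. [r2c3∈{3}] nothing but 3 survives at r2c3, so r2c3=3.
Step 15. [r4c6∈{4}] r4c6's peers cover all but 4, so r4c6=4.
Step 16. [r2c4∈{5}] nothing but 5 survives at r2c4, so r2c4=5.
Step 17. [r2c2∈{6}] nothing but 6 survives at r2c2 ⇒ r2c2=6.
Step 18. [r1c5∈{6}] r1c5's peers cover all but 6. So r1c5=6.
Step 19. [r1c4∈{2}] r1c4 is down to just 2, so r1c4=2.
Step 20. [r3c3∈{1}] nothing but 1 survives at r3c3 ⇒ r3c3=1.
Step 21. [r6c1∈{5}] only 5 remains possible at r6c1, so r6c1=5.
Step 22. [r2c6∈{1}] only 1 remains possible at r2c6 ⇒ r2c6=1.
Step 23. [r4c3∈{5}] r4c3 has the single candidate 5. So r4c3=5.
Step 24. [r5c2∈{4}] only 4 remains possible at r5c2 ⇒ r5c2=4.

Answer: 1 5 4 2 6 3 / 2 6 3 5 4 1 / 4 2 1 3 5 6 / 6 3 5 1 2 4 / 3 4 2 6 1 5 / 5 1 6 4 3 2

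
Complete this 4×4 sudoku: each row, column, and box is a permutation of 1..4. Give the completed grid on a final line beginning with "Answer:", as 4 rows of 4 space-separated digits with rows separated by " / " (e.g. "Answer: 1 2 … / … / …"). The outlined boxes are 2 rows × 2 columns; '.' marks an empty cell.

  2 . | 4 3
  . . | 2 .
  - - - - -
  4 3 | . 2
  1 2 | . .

Step 1. [r1c2∈{1}] r1c2 is down to just 1 ⇒ r1c2=1.
Step 2. [r4c4∈{4}] only 4 remains possible at r4c4 ⇒ r4c4=4.
Step 3. [r3c3∈{1}] nothing but 1 survives at r3c3 ⇒ r3c3=1.
Step 4. [r2c2∈{4}] r2c2's peers cover all but 4. So r2c2=4.
Step 5. [r4c3∈{3}] nothing but 3 survives at r4c3, so r4c3=3.
Step 6. [r2c4∈{1}] r2c4 has the single candidate 1, so r2c4=1.
Step 7. [r2c1∈{3}] only 3 remains possible at r2c1 ⇒ r2c1=3.

Answer: 2 1 4 3 / 3 4 2 1 / 4 3 1 2 / 1 2 3 4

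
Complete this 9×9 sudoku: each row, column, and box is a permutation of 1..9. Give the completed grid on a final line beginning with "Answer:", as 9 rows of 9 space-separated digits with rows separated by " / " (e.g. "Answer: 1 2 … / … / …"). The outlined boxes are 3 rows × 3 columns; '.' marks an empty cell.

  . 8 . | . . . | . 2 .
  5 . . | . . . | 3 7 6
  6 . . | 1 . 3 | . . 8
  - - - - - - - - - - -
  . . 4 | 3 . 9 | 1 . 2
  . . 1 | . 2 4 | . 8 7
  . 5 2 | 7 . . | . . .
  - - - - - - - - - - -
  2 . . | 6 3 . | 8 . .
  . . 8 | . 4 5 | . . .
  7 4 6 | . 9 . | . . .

Step 1. [r2c3∈{9}] r2c3 has the single candidate 9, so r2c3=9.
Step 2. [r1c9∈{1,4,5,9}] in box 3, 1 fits only at r1c9. So r1c9=1.
Step 3. [r8c1∈{1,3,9}] across col 1, 1 lands solely at r8c1 ⇒ r8c1=1.
Step 4. [r7c2∈{9}] nothing but 9 survives at r7c2. So r7c2=9.
Step 5. [r8c4∈{2}] nothing but 2 survives at r8c4, so r8c4=2.
Step 6. [r2c5∈{8}] r2c5 has the single candidate 8 ⇒ r2c5=8.
Step 7. [r6c6∈{1,6,8}] r6c6 is the only open cell in box 5 admitting 8, so r6c6=8.
Step 8. [r1c1∈{3,4}] 4 has one home in col 1: r1c1, so r1c1=4.
Step 9. [r5c4∈{5}] r5c4 is down to just 5, so r5c4=5.
Step 10. [r4c5∈{6}] nothing but 6 survives at r4c5 ⇒ r4c5=6.
Step 11. [r4c8∈{5}] only 5 remains possible at r4c8, so r4c8=5.
Step 12. [r3c3∈{7}] nothing but 7 survives at r3c3, so r3c3=7.
Step 13. [r8c2∈{3}] r8c2's peers cover all but 3. So r8c2=3.
Step 14. [r8c9∈{9}] r8c9 is down to just 9, so r8c9=9.
Step 15. [r1c5∈{5,7}] in col 5, 7 fits only at r1c5. So r1c5=7.
Step 16. [r1c7∈{5,9}] in row 1, 5 fits only at r1c7, so r1c7=5.
Step 17. [r8c8∈{6}] r8c8's peers cover all but 6 ⇒ r8c8=6.
Step 18. [r6c7∈{4,6,9}] in row 6, 6 fits only at r6c7 ⇒ r6c7=6.
Step 19. [r5c7∈{9}] r5c7 is down to just 9 ⇒ r5c7=9.
Step 20. [r9c6∈{1}] only 1 remains possible at r9c6, so r9c6=1.
Step 21. [r9c8∈{3}] r9c8 has the single candidate 3 ⇒ r9c8=3.
Step 22. [r6c8∈{4}] nothing but 4 survives at r6c8, so r6c8=4.
Step 23. [r2c6∈{2}] r2c6's peers cover all but 2, so r2c6=2.
Step 24. [r6c1∈{3,9}] r6c1 is the only open cell in row 6 admitting 9, so r6c1=9.
Step 25. [r7c9∈{4,5}] 4 has one home in row 7: r7c9. So r7c9=4.
Step 26. [r3c7∈{4}] nothing but 4 survives at r3c7 ⇒ r3c7=4.
Step 27. [r7c6∈{7}] only 7 remains possible at r7c6, so r7c6=7.
Step 28. [r8c7∈{7}] only 7 remains possible at r8c7. So r8c7=7.
Step 29. [r3c8∈{9}] r3c8 has the single candidate 9, so r3c8=9.
Step 30. [r9c4∈{8}] r9c4 has the single candidate 8 ⇒ r9c4=8.
Step 31. [r3c2∈{2}] only 2 remains possible at r3c2, so r3c2=2.
Step 32. [r4c2∈{7}] r4c2 is down to just 7 ⇒ r4c2=7.
Step 33. [r1c6∈{6}] nothing but 6 survives at r1c6 ⇒ r1c6=6.
Step 34. [r2c2∈{1}] nothing but 1 survives at r2c2. So r2c2=1.
Step 35. [r5c2∈{6}] nothing but 6 survives at r5c2, so r5c2=6.
Step 36. [r9c9∈{5}] nothing but 5 survives at r9c9 ⇒ r9c9=5.
Step 37. [r7c8∈{1}] nothing but 1 survives at r7c8. So r7c8=1.
Step 38. [r1c3∈{3}] r1c3 is down to just 3. So r1c3=3.
Step 39. [r4c1∈{8}] r4c1 has the single candidate 8, so r4c1=8.
Step 40. [r6c5∈{1}] only 1 remains possible at r6c5, so r6c5=1.
Step 41. [r3c5∈{5}] nothing but 5 survives at r3c5 ⇒ r3c5=5.
Step 42. [r1c4∈{9}] r1c4 is down to just 9. So r1c4=9.
Step 43. [r6c9∈{3}] only 3 remains possible at r6c9. So r6c9=3.
Step 44. [r7c3∈{5}] only 5 remains possible at r7c3, so r7c3=5.
Step 45. [r2c4∈{4}] r2c4's peers cover all but 4. So r2c4=4.
Step 46. [r5c1∈{3}] only 3 remains possible at r5c1. So r5c1=3.
Step 47. [r9c7∈{2}] r9c7 is down to just 2 ⇒ r9c7=2.

Answer: 4 8 3 9 7 6 5 2 1 / 5 1 9 4 8 2 3 7 6 / 6 2 7 1 5 3 4 9 8 / 8 7 4 3 6 9 1 5 2 / 3 6 1 5 2 4 9 8 7 / 9 5 2 7 1 8 6 4 3 / 2 9 5 6 3 7 8 1 4 / 1 3 8 2 4 5 7 6 9 / 7 4 6 8 9 1 2 3 5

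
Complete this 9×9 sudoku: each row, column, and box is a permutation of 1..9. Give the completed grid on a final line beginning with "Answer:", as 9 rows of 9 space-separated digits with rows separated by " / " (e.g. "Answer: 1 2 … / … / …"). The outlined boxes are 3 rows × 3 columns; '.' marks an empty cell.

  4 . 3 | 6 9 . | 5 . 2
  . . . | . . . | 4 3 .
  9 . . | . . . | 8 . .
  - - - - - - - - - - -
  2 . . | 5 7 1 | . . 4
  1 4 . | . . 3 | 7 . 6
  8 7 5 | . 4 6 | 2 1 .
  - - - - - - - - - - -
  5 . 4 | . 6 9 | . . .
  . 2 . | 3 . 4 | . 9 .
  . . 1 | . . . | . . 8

Step 1. [r1c8∈{7}] r1c8's peers cover all but 7, so r1c8=7.
Step 2. [r3c9∈{1}] r3c9 has the single candidate 1, so r3c9=1.
Step 3. [r4c2∈{3,6,9}] 3 has one home in box 4: r4c2, so r4c2=3.
Step 4. [r1c6∈{8}] r1c6 is down to just 8 ⇒ r1c6=8.
Step 5. [r4c3∈{6,9}] across row 4, 6 lands solely at r4c3 ⇒ r4c3=6.
Step 6. [r7c2∈{8}] r7c2's peers cover all but 8 ⇒ r7c2=8.
Step 7. [r8c3∈{7}] only 7 remains possible at r8c3. So r8c3=7.
Step 8. [r5c4∈{2,8,9}] in col 4, 8 fits only at r5c4 ⇒ r5c4=8.
Step 9. [r3c3∈{2}] r3c3 has the single candidate 2, so r3c3=2.
Step 10. [r8c1∈{6}] r8c1 has the single candidate 6, so r8c1=6.
Step 11. [r9c8∈{2,4,5,6}] 4 has one home in row 9: r9c8, so r9c8=4.
Step 12. [r2c2∈{1,5,6}] 6 has one home in row 2: r2c2. So r2c2=6.
Step 13. [r7c9∈{3,7}] r7c9 is the only open cell in col 9 admitting 7 ⇒ r7c9=7.
Step 14. [r7c7∈{1,3}] r7c7 is the only open cell in row 7 admitting 3. So r7c7=3.
Step 15. [r7c4∈{1,2}] r7c4 is the only open cell in row 7 admitting 1, so r7c4=1.
Step 16. [r2c5∈{1,2,5}] 1 has one home in row 2: r2c5 ⇒ r2c5=1.
Step 17. [r2c6∈{2,5,7}] r2c6 is the only open cell in row 2 admitting 5, so r2c6=5.
Step 18. [r9c6∈{2,7}] in col 6, 2 fits only at r9c6 ⇒ r9c6=2.
Step 19. [r9c4∈{7}] r9c4 has the single candidate 7, so r9c4=7.
Step 20. [r9c5∈{5}] r9c5 has the single candidate 5. So r9c5=5.
Step 21. [r6c9∈{3,9}] across row 6, 3 lands solely at r6c9, so r6c9=3.
Step 22. [r4c7∈{9}] r4c7 is down to just 9, so r4c7=9.
Step 23. [r3c4∈{4}] nothing but 4 survives at r3c4 ⇒ r3c4=4.
Step 24. [r5c8∈{5}] r5c8's peers cover all but 5. So r5c8=5.
Step 25. [r1c2∈{1}] r1c2 has the single candidate 1, so r1c2=1.
Step 26. [r7c8∈{2}] r7c8 is down to just 2 ⇒ r7c8=2.
Step 27. [r9c7∈{6}] nothing but 6 survives at r9c7 ⇒ r9c7=6.
Step 28. [r4c8∈{8}] r4c8's peers cover all but 8, so r4c8=8.
Step 29. [r8c7∈{1}] r8c7's peers cover all but 1, so r8c7=1.
Step 30. [r3c2∈{5}] r3c2 is down to just 5. So r3c2=5.
Step 31. [r2c9∈{9}] nothing but 9 survives at r2c9. So r2c9=9.
Step 32. [r2c3∈{8}] r2c3 has the single candidate 8, so r2c3=8.
Step 33. [r3c8∈{6}] r3c8 is down to just 6. So r3c8=6.
Step 34. [r2c1∈{7}] only 7 remains possible at r2c1 ⇒ r2c1=7.
Step 35. [r3c5∈{3}] only 3 remains possible at r3c5 ⇒ r3c5=3.
Step 36. [r5c5∈{2}] nothing but 2 survives at r5c5, so r5c5=2.
Step 37. [r5c3∈{9}] r5c3 is down to just 9, so r5c3=9.
Step 38. [r6c4∈{9}] nothing but 9 survives at r6c4. So r6c4=9.
Step 39. [r8c5∈{8}] r8c5 has the single candidate 8 ⇒ r8c5=8.
Step 40. [r8c9∈{5}] r8c9's peers cover all but 5. So r8c9=5.
Step 41. [r2c4∈{2}] only 2 remains possible at r2c4, so r2c4=2.
Step 42. [r3c6∈{7}] r3c6 is down to just 7. So r3c6=7.
Step 43. [r9c2∈{9}] r9c2 is down to just 9. So r9c2=9.
Step 44. [r9c1∈{3}] only 3 remains possible at r9c1, so r9c1=3.

Answer: 4 1 3 6 9 8 5 7 2 / 7 6 8 2 1 5 4 3 9 / 9 5 2 4 3 7 8 6 1 / 2 3 6 5 7 1 9 8 4 / 1 4 9 8 2 3 7 5 6 / 8 7 5 9 4 6 2 1 3 / 5 8 4 1 6 9 3 2 7 / 6 2 7 3 8 4 1 9 5 / 3 9 1 7 5 2 6 4 8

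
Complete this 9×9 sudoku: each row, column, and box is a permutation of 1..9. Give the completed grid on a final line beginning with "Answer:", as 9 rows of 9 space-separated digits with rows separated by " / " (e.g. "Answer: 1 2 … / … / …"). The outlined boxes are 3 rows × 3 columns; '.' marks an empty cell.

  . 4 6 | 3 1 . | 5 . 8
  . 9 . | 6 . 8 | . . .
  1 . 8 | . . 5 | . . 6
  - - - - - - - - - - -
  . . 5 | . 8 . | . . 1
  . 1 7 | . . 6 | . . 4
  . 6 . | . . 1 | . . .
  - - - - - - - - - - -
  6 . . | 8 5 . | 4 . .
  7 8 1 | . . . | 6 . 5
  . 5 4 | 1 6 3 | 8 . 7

Step 1. [r8c8∈{2,3,9}] in row 8, 3 fits only at r8c8 ⇒ r8c8=3.
Step 2. [r1c1∈{2}] r1c1 has the single candidate 2 ⇒ r1c1=2.
Step 3. [r9c8∈{2,9}] in row 9, 2 fits only at r9c8 ⇒ r9c8=2.
Step 4. [r2c3∈{3}] r2c3 has the single candidate 3. So r2c3=3.
Step 5. [r6c9∈{2,3,9}] in col 9, 3 fits only at r6c9, so r6c9=3.
Step 6. [r9c1∈{9}] nothing but 9 survives at r9c1, so r9c1=9.
Step 7. [r6c3∈{2,9}] 9 has one home in col 3: r6c3, so r6c3=9.
Step 8. [r4c2∈{2,3}] r4c2 is the only open cell in box 4 admitting 2 ⇒ r4c2=2.
Step 9. [r3c2∈{7}] nothing but 7 survives at r3c2 ⇒ r3c2=7.
Step 10. [r7c6∈{2,7,9}] row 7 places 7 nowhere but r7c6, so r7c6=7.
Step 11. [r1c6∈{9}] r1c6's peers cover all but 9 ⇒ r1c6=9.
Step 12. [r4c6∈{4}] nothing but 4 survives at r4c6. So r4c6=4.
Step 13. [r2c5∈{2,4,7}] in box 2, 7 fits only at r2c5, so r2c5=7.
Step 14. [r6c5∈{2}] r6c5 has the single candidate 2 ⇒ r6c5=2.
Step 15. [r6c7∈{7}] r6c7 is down to just 7 ⇒ r6c7=7.
Step 16. [r4c7∈{9}] nothing but 9 survives at r4c7. So r4c7=9.
Step 17. [r3c4∈{2,4}] across box 2, 2 lands solely at r3c4. So r3c4=2.
Step 18. [r3c5∈{4}] nothing but 4 survives at r3c5. So r3c5=4.
Step 19. [r5c5∈{3,9}] across col 5, 3 lands solely at r5c5. So r5c5=3.
Step 20. [r7c8∈{1,9}] r7c8 is the only open cell in row 7 admitting 1 ⇒ r7c8=1.
Step 21. [r5c1∈{8}] r5c1's peers cover all but 8 ⇒ r5c1=8.
Step 22. [r5c4∈{5,9}] r5c4 is the only open cell in row 5 admitting 9 ⇒ r5c4=9.
Step 23. [r6c4∈{5}] r6c4's peers cover all but 5 ⇒ r6c4=5.
Step 24. [r2c7∈{1,2}] 1 has one home in row 2: r2c7, so r2c7=1.
Step 25. [r6c8∈{8}] nothing but 8 survives at r6c8, so r6c8=8.
Step 26. [r2c8∈{4}] r2c8 is down to just 4 ⇒ r2c8=4.
Step 27. [r8c5∈{9}] r8c5's peers cover all but 9 ⇒ r8c5=9.
Step 28. [r7c3∈{2}] only 2 remains possible at r7c3. So r7c3=2.
Step 29. [r2c1∈{5}] r2c1 is down to just 5, so r2c1=5.
Step 30. [r7c9∈{9}] r7c9's peers cover all but 9. So r7c9=9.
Step 31. [r4c1∈{3}] r4c1 is down to just 3, so r4c1=3.
Step 32. [r6c1∈{4}] r6c1 is down to just 4. So r6c1=4.
Step 33. [r2c9∈{2}] r2c9 is down to just 2, so r2c9=2.
Step 34. [r1c8∈{7}] r1c8 has the single candidate 7. So r1c8=7.
Step 35. [r8c4∈{4}] r8c4 is down to just 4. So r8c4=4.
Step 36. [r7c2∈{3}] r7c2 has the single candidate 3. So r7c2=3.
Step 37. [r5c8∈{5}] r5c8 has the single candidate 5, so r5c8=5.
Step 38. [r3c7∈{3}] r3c7's peers cover all but 3, so r3c7=3.
Step 39. [r4c8∈{6}] nothing but 6 survives at r4c8. So r4c8=6.
Step 40. [r5c7∈{2}] r5c7 has the single candidate 2, so r5c7=2.
Step 41. [r8c6∈{2}] r8c6 is down to just 2 ⇒ r8c6=2.
Step 42. [r3c8∈{9}] r3c8 is down to just 9, so r3c8=9.
Step 43. [r4c4∈{7}] r4c4 is down to just 7, so r4c4=7.

Answer: 2 4 6 3 1 9 5 7 8 / 5 9 3 6 7 8 1 4 2 / 1 7 8 2 4 5 3 9 6 / 3 2 5 7 8 4 9 6 1 / 8 1 7 9 3 6 2 5 4 / 4 6 9 5 2 1 7 8 3 / 6 3 2 8 5 7 4 1 9 / 7 8 1 4 9 2 6 3 5 / 9 5 4 1 6 3 8 2 7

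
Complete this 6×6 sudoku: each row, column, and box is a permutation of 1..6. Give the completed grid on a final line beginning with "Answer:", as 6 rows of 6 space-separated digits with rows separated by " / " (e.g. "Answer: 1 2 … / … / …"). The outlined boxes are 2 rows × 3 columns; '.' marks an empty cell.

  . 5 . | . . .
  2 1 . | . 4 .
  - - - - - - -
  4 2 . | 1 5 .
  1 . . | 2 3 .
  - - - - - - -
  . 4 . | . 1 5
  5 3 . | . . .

Step 1. [r1c1∈{3,6}] 3 has one home in col 1: r1c1. So r1c1=3.
Step 2. [r1c4∈{6}] r1c4 has the single candidate 6, so r1c4=6.
Step 3. [r2c3∈{6}] r2c3's peers cover all but 6 ⇒ r2c3=6.
Step 4. [r3c6∈{6}] only 6 remains possible at r3c6 ⇒ r3c6=6.
Step 5. [r1c5∈{2}] r1c5 has the single candidate 2 ⇒ r1c5=2.
Step 6. [r6c6∈{2,4}] r6c6 is the only open cell in col 6 admitting 2 ⇒ r6c6=2.
Step 7. [r5c4∈{3}] r5c4 has the single candidate 3, so r5c4=3.
Step 8. [r4c6∈{4}] nothing but 4 survives at r4c6, so r4c6=4.
Step 9. [r4c3∈{5}] r4c3 has the single candidate 5. So r4c3=5.
Step 10. [r6c5∈{6}] nothing but 6 survives at r6c5. So r6c5=6.
Step 11. [r6c4∈{4}] r6c4 has the single candidate 4. So r6c4=4.
Step 12. [r1c6∈{1}] r1c6 has the single candidate 1 ⇒ r1c6=1.
Step 13. [r3c3∈{3}] nothing but 3 survives at r3c3, so r3c3=3.
Step 14. [r6c3∈{1}] r6c3's peers cover all but 1, so r6c3=1.
Step 15. [r1c3∈{4}] nothing but 4 survives at r1c3 ⇒ r1c3=4.
Step 16. [r2c4∈{5}] nothing but 5 survives at r2c4. So r2c4=5.
Step 17. [r5c3∈{2}] nothing but 2 survives at r5c3 ⇒ r5c3=2.
Step 18. [r4c2∈{6}] r4c2 is down to just 6 ⇒ r4c2=6.
Step 19. [r5c1∈{6}] r5c1 has the single candidate 6. So r5c1=6.
Step 20. [r2c6∈{3}] only 3 remains possible at r2c6. So r2c6=3.

Answer: 3 5 4 6 2 1 / 2 1 6 5 4 3 / 4 2 3 1 5 6 / 1 6 5 2 3 4 / 6 4 2 3 1 5 / 5 3 1 4 6 2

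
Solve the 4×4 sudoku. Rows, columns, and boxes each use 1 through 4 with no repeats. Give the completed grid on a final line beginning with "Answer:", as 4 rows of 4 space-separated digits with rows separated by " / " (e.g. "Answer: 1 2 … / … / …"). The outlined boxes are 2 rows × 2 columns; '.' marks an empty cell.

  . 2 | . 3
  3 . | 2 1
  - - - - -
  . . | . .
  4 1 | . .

Step 1. [r3c3∈{1,3,4}] r3c3 is the only open cell in row 3 admitting 1, so r3c3=1.
Step 2. [r3c4∈{2,4}] 4 has one home in row 3: r3c4 ⇒ r3c4=4.
Step 3. [r4c4∈{2}] r4c4 has the single candidate 2, so r4c4=2.
Step 4. [r3c1∈{2}] r3c1's peers cover all but 2 ⇒ r3c1=2.
Step 5. [r2c2∈{4}] r2c2 is down to just 4, so r2c2=4.
Step 6. [r3c2∈{3}] r3c2 has the single candidate 3 ⇒ r3c2=3.
Step 7. [r4c3∈{3}] r4c3 has the single candidate 3 ⇒ r4c3=3.
Step 8. [r1c3∈{4}] nothing but 4 survives at r1c3, so r1c3=4.
Step 9. [r1c1∈{1}] only 1 remains possible at r1c1, so r1c1=1.

Answer: 1 2 4 3 / 3 4 2 1 / 2 3 1 4 / 4 1 3 2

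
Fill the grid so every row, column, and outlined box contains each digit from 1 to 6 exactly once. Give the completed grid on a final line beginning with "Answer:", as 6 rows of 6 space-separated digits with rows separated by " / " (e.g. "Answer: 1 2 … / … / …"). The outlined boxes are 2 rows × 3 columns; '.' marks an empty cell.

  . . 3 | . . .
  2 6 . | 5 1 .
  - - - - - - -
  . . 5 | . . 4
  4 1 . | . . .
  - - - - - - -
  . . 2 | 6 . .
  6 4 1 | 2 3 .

Step 1. [r3c5∈{2,6}] row 3 places 6 nowhere but r3c5, so r3c5=6.
Step 2. [r3c1∈{3}] r3c1 has the single candidate 3. So r3c1=3.
Step 3. [r5c1∈{5}] nothing but 5 survives at r5c1 ⇒ r5c1=5.
Step 4. [r4c5∈{2,5}] 5 has one home in col 5: r4c5, so r4c5=5.
Step 5. [r4c6∈{2,3}] in row 4, 2 fits only at r4c6 ⇒ r4c6=2.
Step 6. [r1c5∈{2,4}] row 1 places 2 nowhere but r1c5 ⇒ r1c5=2.
Step 7. [r1c1∈{1}] r1c1's peers cover all but 1. So r1c1=1.
Step 8. [r2c6∈{3}] nothing but 3 survives at r2c6 ⇒ r2c6=3.
Step 9. [r3c4∈{1}] r3c4 has the single candidate 1, so r3c4=1.
Step 10. [r1c6∈{6}] only 6 remains possible at r1c6. So r1c6=6.
Step 11. [r3c2∈{2}] r3c2 is down to just 2. So r3c2=2.
Step 12. [r5c6∈{1}] only 1 remains possible at r5c6. So r5c6=1.
Step 13. [r5c2∈{3}] only 3 remains possible at r5c2, so r5c2=3.
Step 14. [r2c3∈{4}] only 4 remains possible at r2c3. So r2c3=4.
Step 15. [r6c6∈{5}] r6c6's peers cover all but 5, so r6c6=5.
Step 16. [r4c3∈{6}] only 6 remains possible at r4c3. So r4c3=6.
Step 17. [r1c4∈{4}] r1c4 has the single candidate 4, so r1c4=4.
Step 18. [r4c4∈{3}] r4c4 has the single candidate 3 ⇒ r4c4=3.
Step 19. [r5c5∈{4}] nothing but 4 survives at r5c5 ⇒ r5c5=4.
Step 20. [r1c2∈{5}] r1c2's peers cover all but 5. So r1c2=5.

Answer: 1 5 3 4 2 6 / 2 6 4 5 1 3 / 3 2 5 1 6 4 / 4 1 6 3 5 2 / 5 3 2 6 4 1 / 6 4 1 2 3 5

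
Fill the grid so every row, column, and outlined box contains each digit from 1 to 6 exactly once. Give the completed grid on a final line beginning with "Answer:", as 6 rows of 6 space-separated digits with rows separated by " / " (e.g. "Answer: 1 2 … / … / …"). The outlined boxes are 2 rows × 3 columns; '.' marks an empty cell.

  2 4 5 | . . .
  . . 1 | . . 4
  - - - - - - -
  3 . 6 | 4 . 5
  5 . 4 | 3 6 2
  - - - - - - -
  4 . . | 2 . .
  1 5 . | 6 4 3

Step 1. [r3c5∈{1}] only 1 remains possible at r3c5. So r3c5=1.
Step 2. [r2c2∈{3,6}] box 1 places 3 nowhere but r2c2 ⇒ r2c2=3.
Step 3. [r5c6∈{1}] r5c6 is down to just 1, so r5c6=1.
Step 4. [r2c4∈{5}] only 5 remains possible at r2c4 ⇒ r2c4=5.
Step 5. [r1c6∈{6}] only 6 remains possible at r1c6 ⇒ r1c6=6.
Step 6. [r3c2∈{2}] nothing but 2 survives at r3c2. So r3c2=2.
Step 7. [r6c3∈{2}] r6c3 has the single candidate 2, so r6c3=2.
Step 8. [r5c2∈{6}] r5c2 has the single candidate 6. So r5c2=6.
Step 9. [r1c5∈{3}] r1c5 is down to just 3. So r1c5=3.
Step 10. [r5c3∈{3}] r5c3 has the single candidate 3 ⇒ r5c3=3.
Step 11. [r2c5∈{2}] nothing but 2 survives at r2c5. So r2c5=2.
Step 12. [r2c1∈{6}] only 6 remains possible at r2c1. So r2c1=6.
Step 13. [r4c2∈{1}] only 1 remains possible at r4c2. So r4c2=1.
Step 14. [r5c5∈{5}] r5c5 is down to just 5, so r5c5=5.
Step 15. [r1c4∈{1}] r1c4's peers cover all but 1 ⇒ r1c4=1.

Answer: 2 4 5 1 3 6 / 6 3 1 5 2 4 / 3 2 6 4 1 5 / 5 1 4 3 6 2 / 4 6 3 2 5 1 / 1 5 2 6 4 3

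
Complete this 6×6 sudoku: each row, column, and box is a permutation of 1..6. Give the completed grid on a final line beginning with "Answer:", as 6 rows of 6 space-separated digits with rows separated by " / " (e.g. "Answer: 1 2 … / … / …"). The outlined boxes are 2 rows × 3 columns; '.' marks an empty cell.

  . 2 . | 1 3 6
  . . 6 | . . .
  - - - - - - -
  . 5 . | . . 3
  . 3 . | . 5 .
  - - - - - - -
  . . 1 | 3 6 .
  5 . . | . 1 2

Step 1. [r1c1∈{4}] only 4 remains possible at r1c1, so r1c1=4.
Step 2. [r6c4∈{4}] r6c4's peers cover all but 4. So r6c4=4.
Step 3. [r3c1∈{1,2,6}] 1 has one home in row 3: r3c1. So r3c1=1.
Step 4. [r2c4∈{2,5}] in col 4, 5 fits only at r2c4 ⇒ r2c4=5.
Step 5. [r2c5∈{2,4}] across row 2, 2 lands solely at r2c5, so r2c5=2.
Step 6. [r3c5∈{4}] r3c5 is down to just 4 ⇒ r3c5=4.
Step 7. [r3c3∈{2}] r3c3 is down to just 2, so r3c3=2.
Step 8. [r4c1∈{6}] only 6 remains possible at r4c1, so r4c1=6.
Step 9. [r3c4∈{6}] nothing but 6 survives at r3c4 ⇒ r3c4=6.
Step 10. [r5c6∈{5}] only 5 remains possible at r5c6. So r5c6=5.
Step 11. [r4c4∈{2}] r4c4's peers cover all but 2 ⇒ r4c4=2.
Step 12. [r5c1∈{2}] nothing but 2 survives at r5c1, so r5c1=2.
Step 13. [r2c1∈{3}] r2c1 is down to just 3. So r2c1=3.
Step 14. [r4c6∈{1}] r4c6 is down to just 1 ⇒ r4c6=1.
Step 15. [r6c3∈{3}] r6c3's peers cover all but 3, so r6c3=3.
Step 16. [r6c2∈{6}] r6c2's peers cover all but 6. So r6c2=6.
Step 17. [r2c6∈{4}] r2c6 is down to just 4 ⇒ r2c6=4.
Step 18. [r1c3∈{5}] r1c3 has the single candidate 5 ⇒ r1c3=5.
Step 19. [r5c2∈{4}] r5c2's peers cover all but 4 ⇒ r5c2=4.
Step 20. [r4c3∈{4}] only 4 remains possible at r4c3, so r4c3=4.
Step 21. [r2c2∈{1}] only 1 remains possible at r2c2, so r2c2=1.

Answer: 4 2 5 1 3 6 / 3 1 6 5 2 4 / 1 5 2 6 4 3 / 6 3 4 2 5 1 / 2 4 1 3 6 5 / 5 6 3 4 1 2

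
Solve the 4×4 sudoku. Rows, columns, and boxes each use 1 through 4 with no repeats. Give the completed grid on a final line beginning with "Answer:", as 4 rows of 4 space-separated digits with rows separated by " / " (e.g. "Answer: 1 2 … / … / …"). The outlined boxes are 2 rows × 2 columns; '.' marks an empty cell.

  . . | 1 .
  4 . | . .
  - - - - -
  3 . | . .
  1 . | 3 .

Step 1. [r2c3∈{2}] only 2 remains possible at r2c3, so r2c3=2.
Step 2. [r3c3∈{4}] r3c3's peers cover all but 4. So r3c3=4.
Step 3. [r3c2∈{2}] nothing but 2 survives at r3c2. So r3c2=2.
Step 4. [r2c4∈{3}] nothing but 3 survives at r2c4. So r2c4=3.
Step 5. [r1c2∈{3}] only 3 remains possible at r1c2. So r1c2=3.
Step 6. [r1c4∈{4}] r1c4's peers cover all but 4, so r1c4=4.
Step 7. [r2c2∈{1}] nothing but 1 survives at r2c2. So r2c2=1.
Step 8. [r4c2∈{4}] nothing but 4 survives at r4c2 ⇒ r4c2=4.
Step 9. [r3c4∈{1}] only 1 remains possible at r3c4, so r3c4=1.
Step 10. [r1c1∈{2}] r1c1's peers cover all but 2. So r1c1=2.
Step 11. [r4c4∈{2}] r4c4 is down to just 2, so r4c4=2.

Answer: 2 3 1 4 / 4 1 2 3 / 3 2 4 1 / 1 4 3 2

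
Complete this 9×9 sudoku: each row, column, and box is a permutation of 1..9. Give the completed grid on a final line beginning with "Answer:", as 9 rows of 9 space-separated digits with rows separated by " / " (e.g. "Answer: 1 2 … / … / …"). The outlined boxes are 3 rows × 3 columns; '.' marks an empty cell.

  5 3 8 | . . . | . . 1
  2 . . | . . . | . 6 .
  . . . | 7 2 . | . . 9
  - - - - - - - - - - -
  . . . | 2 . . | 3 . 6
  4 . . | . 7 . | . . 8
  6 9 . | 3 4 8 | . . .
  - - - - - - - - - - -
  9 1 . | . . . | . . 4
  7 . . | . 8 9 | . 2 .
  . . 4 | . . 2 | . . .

Step 1. [r4c8∈{1,4,5,7,9}] r4c8 is the only open cell in row 4 admitting 4, so r4c8=4.
Step 2. [r9c1∈{3,8}] in col 1, 3 fits only at r9c1. So r9c1=3.
Step 3. [r1c8∈{7}] nothing but 7 survives at r1c8. So r1c8=7.
Step 4. [r2c4∈{1,4,5,8,9}] across col 4, 8 lands solely at r2c4 ⇒ r2c4=8.
Step 5. [r9c2∈{5,6,8}] 8 has one home in box 7: r9c2 ⇒ r9c2=8.
Step 6. [r6c9∈{2,5,7}] across col 9, 2 lands solely at r6c9 ⇒ r6c9=2.
Step 7. [r4c5∈{1,5,9}] row 4 places 9 nowhere but r4c5. So r4c5=9.
Step 8. [r1c5∈{6}] nothing but 6 survives at r1c5, so r1c5=6.
Step 9. [r6c7∈{1,5,7}] in box 6, 7 fits only at r6c7. So r6c7=7.
Step 10. [r8c4∈{1,4,5,6}] in row 8, 4 fits only at r8c4 ⇒ r8c4=4.
Step 11. [r8c7∈{1,5,6}] 1 has one home in row 8: r8c7, so r8c7=1.
Step 12. [r3c1∈{1}] nothing but 1 survives at r3c1, so r3c1=1.
Step 13. [r3c3∈{6}] nothing but 6 survives at r3c3. So r3c3=6.
Step 14. [r8c3∈{5}] r8c3 has the single candidate 5 ⇒ r8c3=5.
Step 15. [r6c8∈{1,5}] row 6 places 5 nowhere but r6c8. So r6c8=5.
Step 16. [r5c8∈{1,9}] 1 has one home in col 8: r5c8. So r5c8=1.
Step 17. [r7c6∈{3,5,6,7}] 7 has one home in row 7: r7c6. So r7c6=7.
Step 18. [r1c6∈{4}] nothing but 4 survives at r1c6. So r1c6=4.
Step 19. [r7c5∈{3,5}] box 8 places 3 nowhere but r7c5, so r7c5=3.
Step 20. [r3c8∈{3,8}] col 8 places 3 nowhere but r3c8. So r3c8=3.
Step 21. [r2c9∈{5}] only 5 remains possible at r2c9 ⇒ r2c9=5.
Step 22. [r9c5∈{1,5}] in col 5, 5 fits only at r9c5, so r9c5=5.
Step 23. [r5c4∈{5,6}] r5c4 is the only open cell in col 4 admitting 5 ⇒ r5c4=5.
Step 24. [r2c7∈{4}] nothing but 4 survives at r2c7 ⇒ r2c7=4.
Step 25. [r2c2∈{7}] only 7 remains possible at r2c2. So r2c2=7.
Step 26. [r7c4∈{6}] r7c4 has the single candidate 6 ⇒ r7c4=6.
Step 27. [r4c6∈{1}] only 1 remains possible at r4c6. So r4c6=1.
Step 28. [r9c8∈{9}] r9c8 is down to just 9. So r9c8=9.
Step 29. [r7c7∈{5,8}] row 7 places 5 nowhere but r7c7, so r7c7=5.
Step 30. [r5c2∈{2}] nothing but 2 survives at r5c2, so r5c2=2.
Step 31. [r7c3∈{2}] r7c3 has the single candidate 2. So r7c3=2.
Step 32. [r8c2∈{6}] r8c2's peers cover all but 6, so r8c2=6.
Step 33. [r3c6∈{5}] nothing but 5 survives at r3c6. So r3c6=5.
Step 34. [r5c7∈{9}] r5c7 has the single candidate 9, so r5c7=9.
Step 35. [r9c9∈{7}] nothing but 7 survives at r9c9, so r9c9=7.
Step 36. [r1c4∈{9}] r1c4 has the single candidate 9. So r1c4=9.
Step 37. [r4c2∈{5}] r4c2 has the single candidate 5. So r4c2=5.
Step 38. [r4c3∈{7}] r4c3 has the single candidate 7, so r4c3=7.
Step 39. [r3c2∈{4}] nothing but 4 survives at r3c2, so r3c2=4.
Step 40. [r2c3∈{9}] r2c3's peers cover all but 9, so r2c3=9.
Step 41. [r6c3∈{1}] only 1 remains possible at r6c3. So r6c3=1.
Step 42. [r7c8∈{8}] nothing but 8 survives at r7c8. So r7c8=8.
Step 43. [r4c1∈{8}] nothing but 8 survives at r4c1 ⇒ r4c1=8.
Step 44. [r9c7∈{6}] r9c7 is down to just 6, so r9c7=6.
Step 45. [r9c4∈{1}] r9c4 is down to just 1. So r9c4=1.
Step 46. [r8c9∈{3}] only 3 remains possible at r8c9. So r8c9=3.
Step 47. [r2c6∈{3}] r2c6 has the single candidate 3 ⇒ r2c6=3.
Step 48. [r1c7∈{2}] r1c7 has the single candidate 2, so r1c7=2.
Step 49. [r5c3∈{3}] r5c3's peers cover all but 3, so r5c3=3.
Step 50. [r3c7∈{8}] nothing but 8 survives at r3c7 ⇒ r3c7=8.
Step 51. [r2c5∈{1}] r2c5 is down to just 1, so r2c5=1.
Step 52. [r5c6∈{6}] r5c6 is down to just 6 ⇒ r5c6=6.

Answer: 5 3 8 9 6 4 2 7 1 / 2 7 9 8 1 3 4 6 5 / 1 4 6 7 2 5 8 3 9 / 8 5 7 2 9 1 3 4 6 / 4 2 3 5 7 6 9 1 8 / 6 9 1 3 4 8 7 5 2 / 9 1 2 6 3 7 5 8 4 / 7 6 5 4 8 9 1 2 3 / 3 8 4 1 5 2 6 9 7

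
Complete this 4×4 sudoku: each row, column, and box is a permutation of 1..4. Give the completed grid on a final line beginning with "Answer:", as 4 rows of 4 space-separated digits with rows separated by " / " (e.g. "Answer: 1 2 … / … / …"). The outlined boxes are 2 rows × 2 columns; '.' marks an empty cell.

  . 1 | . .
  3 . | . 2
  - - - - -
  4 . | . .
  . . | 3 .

Step 1. [r4c1∈{1,2}] 1 has one home in col 1: r4c1 ⇒ r4c1=1.
Step 2. [r2c3∈{1,4}] across row 2, 1 lands solely at r2c3, so r2c3=1.
Step 3. [r3c2∈{2,3}] 3 has one home in row 3: r3c2, so r3c2=3.
Step 4. [r1c3∈{4}] r1c3's peers cover all but 4, so r1c3=4.
Step 5. [r2c2∈{4}] only 4 remains possible at r2c2, so r2c2=4.
Step 6. [r3c4∈{1}] nothing but 1 survives at r3c4 ⇒ r3c4=1.
Step 7. [r4c2∈{2}] r4c2 has the single candidate 2 ⇒ r4c2=2.
Step 8. [r3c3∈{2}] r3c3's peers cover all but 2, so r3c3=2.
Step 9. [r1c4∈{3}] r1c4 has the single candidate 3 ⇒ r1c4=3.
Step 10. [r1c1∈{2}] r1c1's peers cover all but 2, so r1c1=2.
Step 11. [r4c4∈{4}] r4c4 is down to just 4. So r4c4=4.

Answer: 2 1 4 3 / 3 4 1 2 / 4 3 2 1 / 1 2 3 4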